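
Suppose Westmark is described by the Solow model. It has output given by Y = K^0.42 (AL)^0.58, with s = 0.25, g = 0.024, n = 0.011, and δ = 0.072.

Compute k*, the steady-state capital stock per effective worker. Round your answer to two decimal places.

Steady state requires s·f(k) = (n + g + δ)·k, i.e. s·k^α = (n + g + δ)·k.
Rearranging, k^(1−α) = s / (n + g + δ).
k^0.58 = 0.25 / (0.011 + 0.024 + 0.072) = 0.25 / 0.107 = 2.3364
k* = 2.3364^(1/0.58) ≈ 4.3194

k* = 4.32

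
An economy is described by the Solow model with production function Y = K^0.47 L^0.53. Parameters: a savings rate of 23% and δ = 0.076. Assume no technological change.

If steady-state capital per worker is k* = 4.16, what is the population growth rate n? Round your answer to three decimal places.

Steady state requires s·f(k) = (n + δ)·k, i.e. s·k^α = (n + δ)·k.
So s / (n + δ) = (k*)^(1−α) = 4.16^0.53 = 2.1287.
Therefore n + δ = s / 2.1287 = 0.23 / 2.1287 = 0.1080, so n = 0.1080 − 0.076 = 0.0320.

n ≈ 0.032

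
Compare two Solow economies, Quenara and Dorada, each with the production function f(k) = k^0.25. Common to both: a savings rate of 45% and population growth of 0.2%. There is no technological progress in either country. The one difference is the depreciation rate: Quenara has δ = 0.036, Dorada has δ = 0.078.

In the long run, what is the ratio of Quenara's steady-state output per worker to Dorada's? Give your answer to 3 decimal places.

ratio ≈ 1.282

Steady-state y* = [s/(n + δ)]^(α/(1−α)), so the ratio is [ (s_Q/(n + δ)_Q) / (s_D/(n + δ)_D) ]^0.3333.
s_Q/(n + δ)_Q = 0.45/0.038 = 11.8421; s_D/(n + δ)_D = 0.45/0.080 = 5.6250.
Ratio = (11.8421/5.6250)^0.3333 = 2.1053^0.3333 ≈ 1.2816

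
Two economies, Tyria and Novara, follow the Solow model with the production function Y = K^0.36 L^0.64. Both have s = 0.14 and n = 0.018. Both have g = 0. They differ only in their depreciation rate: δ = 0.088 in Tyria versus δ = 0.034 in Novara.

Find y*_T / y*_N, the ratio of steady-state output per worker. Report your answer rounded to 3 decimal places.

Steady-state y* = [s/(n + δ)]^(α/(1−α)), so the ratio is [ (s_T/(n + δ)_T) / (s_N/(n + δ)_N) ]^0.5625.
s_T/(n + δ)_T = 0.14/0.106 = 1.3208; s_N/(n + δ)_N = 0.14/0.052 = 2.6923.
Ratio = (1.3208/2.6923)^0.5625 = 0.4906^0.5625 ≈ 0.6699

y*_T / y*_N ≈ 0.670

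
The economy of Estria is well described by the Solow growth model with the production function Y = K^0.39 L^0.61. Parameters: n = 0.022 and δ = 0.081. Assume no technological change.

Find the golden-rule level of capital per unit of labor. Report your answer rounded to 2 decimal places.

k_gold ≈ 8.87

The golden rule sets f'(k) = n + δ, i.e. α·k^(α−1) = n + δ.
So k^(1−α) = α / (n + δ) = 0.39 / 0.103 = 3.7864.
k_gold = 3.7864^(1/0.61) ≈ 8.8698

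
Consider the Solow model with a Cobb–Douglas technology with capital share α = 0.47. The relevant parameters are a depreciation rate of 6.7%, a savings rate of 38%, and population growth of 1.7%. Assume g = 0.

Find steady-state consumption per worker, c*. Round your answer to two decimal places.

In steady state, investment equals break-even investment: s·k^α = (n + δ)·k.
Rearranging, k^(1−α) = s / (n + δ).
k^0.53 = 0.38 / (0.017 + 0.067) = 0.38 / 0.084 = 4.5238
k* = 4.5238^(1/0.53) ≈ 17.2504
y* = (k*)^α = 17.2504^0.47 ≈ 3.8133
c* = (1 − s)·y* = (1 − 0.38) × 3.8133 ≈ 2.3642

c* ≈ 2.36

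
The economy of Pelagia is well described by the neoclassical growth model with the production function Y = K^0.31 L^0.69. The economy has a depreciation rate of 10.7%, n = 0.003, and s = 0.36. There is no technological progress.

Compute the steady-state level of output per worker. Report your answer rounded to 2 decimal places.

y* ≈ 1.70

In steady state, investment equals break-even investment: s·k^α = (n + δ)·k.
Rearranging, k^(1−α) = s / (n + δ).
k^0.69 = 0.36 / (0.003 + 0.107) = 0.36 / 0.110 = 3.2727
k* = 3.2727^(1/0.69) ≈ 5.5749
y* = (k*)^α = 5.5749^0.31 ≈ 1.7035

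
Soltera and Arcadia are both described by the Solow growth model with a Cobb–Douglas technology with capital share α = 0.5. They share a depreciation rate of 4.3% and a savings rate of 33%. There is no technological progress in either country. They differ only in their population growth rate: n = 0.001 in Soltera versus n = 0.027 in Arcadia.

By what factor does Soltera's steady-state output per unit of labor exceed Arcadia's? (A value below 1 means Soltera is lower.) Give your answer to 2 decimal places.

Steady-state y* = [s/(n + δ)]^(α/(1−α)), so the ratio is [ (s_S/(n + δ)_S) / (s_A/(n + δ)_A) ]^1.
s_S/(n + δ)_S = 0.33/0.044 = 7.5000; s_A/(n + δ)_A = 0.33/0.070 = 4.7143.
Ratio = (7.5000/4.7143)^1 = 1.5909^1 ≈ 1.5909

ratio ≈ 1.59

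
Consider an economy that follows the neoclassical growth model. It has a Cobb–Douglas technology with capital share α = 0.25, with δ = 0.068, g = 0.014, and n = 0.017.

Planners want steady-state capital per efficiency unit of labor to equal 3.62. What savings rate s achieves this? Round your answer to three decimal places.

In steady state, investment equals break-even investment: s·k^α = (n + g + δ)·k.
So s / (n + g + δ) = (k*)^(1−α) = 3.62^0.75 = 2.6244.
Therefore s = 2.6244 × (n + g + δ) = 2.6244 × 0.099 = 0.2598.

s ≈ 0.260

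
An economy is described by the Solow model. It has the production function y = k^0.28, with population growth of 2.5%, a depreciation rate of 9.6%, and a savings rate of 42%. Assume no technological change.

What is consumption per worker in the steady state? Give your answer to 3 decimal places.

c* ≈ 0.941

Steady state requires s·f(k) = (n + δ)·k, i.e. s·k^α = (n + δ)·k.
Dividing both sides by k: k^(1−α) = s / (n + δ).
k^0.72 = 0.42 / (0.025 + 0.096) = 0.42 / 0.121 = 3.4711
k* = 3.4711^(1/0.72) ≈ 5.6318
y* = (k*)^α = 5.6318^0.28 ≈ 1.6225
c* = (1 − s)·y* = (1 − 0.42) × 1.6225 ≈ 0.9411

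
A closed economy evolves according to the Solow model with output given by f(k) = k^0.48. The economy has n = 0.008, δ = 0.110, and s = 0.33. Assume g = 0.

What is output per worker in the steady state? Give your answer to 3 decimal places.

y* = 2.584

At the steady state, Δk = 0, so s·k^α = (n + δ)·k.
Rearranging, k^(1−α) = s / (n + δ).
k^0.52 = 0.33 / (0.008 + 0.110) = 0.33 / 0.118 = 2.7966
k* = 2.7966^(1/0.52) ≈ 7.2261
y* = (k*)^α = 7.2261^0.48 ≈ 2.5839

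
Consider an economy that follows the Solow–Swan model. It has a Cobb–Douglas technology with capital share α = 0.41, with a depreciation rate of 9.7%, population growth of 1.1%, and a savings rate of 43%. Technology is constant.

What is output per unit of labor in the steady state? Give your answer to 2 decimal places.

Steady state requires s·f(k) = (n + δ)·k, i.e. s·k^α = (n + δ)·k.
Dividing both sides by k: k^(1−α) = s / (n + δ).
k^0.59 = 0.43 / (0.011 + 0.097) = 0.43 / 0.108 = 3.9815
k* = 3.9815^(1/0.59) ≈ 10.3999
y* = (k*)^α = 10.3999^0.41 ≈ 2.6121

y* ≈ 2.61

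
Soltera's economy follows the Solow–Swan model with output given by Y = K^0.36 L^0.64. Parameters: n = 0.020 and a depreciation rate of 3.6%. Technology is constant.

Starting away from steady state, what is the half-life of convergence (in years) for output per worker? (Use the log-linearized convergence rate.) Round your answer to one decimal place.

Near the steady state the convergence rate is λ = (1 − α)(n + δ).
λ = (1 − 0.36) × 0.056 = 0.64 × 0.056 = 0.03584
Half-life = ln 2 / λ = 0.6931 / 0.03584 ≈ 19.34 years

half-life ≈ 19.3 years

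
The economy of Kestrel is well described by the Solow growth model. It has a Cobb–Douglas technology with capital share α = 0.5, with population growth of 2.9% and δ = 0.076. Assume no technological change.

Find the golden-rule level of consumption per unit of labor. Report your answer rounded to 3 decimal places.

At the golden rule, f'(k) = n + δ, so α·k^(α−1) = n + δ and k_gold = (α/(n + δ))^(1/(1−α)).
k_gold = (0.5/0.105)^(1/0.5) = 4.7619^2 ≈ 22.6757
c_gold = f(k_gold) − (n + δ)·k_gold = 4.7619 − 0.105×22.6757 ≈ 2.3810

c_gold ≈ 2.381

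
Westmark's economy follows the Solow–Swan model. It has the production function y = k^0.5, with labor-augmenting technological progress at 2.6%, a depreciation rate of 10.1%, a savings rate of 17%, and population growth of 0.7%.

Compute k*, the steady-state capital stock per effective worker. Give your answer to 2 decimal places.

Steady state requires s·f(k) = (n + g + δ)·k, i.e. s·k^α = (n + g + δ)·k.
Dividing both sides by k: k^(1−α) = s / (n + g + δ).
k^0.5 = 0.17 / (0.007 + 0.026 + 0.101) = 0.17 / 0.134 = 1.2687
k* = 1.2687^(1/0.5) ≈ 1.6096

k* = 1.61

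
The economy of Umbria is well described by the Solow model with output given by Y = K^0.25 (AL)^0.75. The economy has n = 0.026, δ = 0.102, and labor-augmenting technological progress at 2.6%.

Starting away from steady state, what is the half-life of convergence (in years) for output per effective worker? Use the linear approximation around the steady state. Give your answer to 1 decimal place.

half-life ≈ 6.0 years

Near the steady state the convergence rate is λ = (1 − α)(n + g + δ).
λ = (1 − 0.25) × 0.154 = 0.75 × 0.154 = 0.1155
Half-life = ln 2 / λ = 0.6931 / 0.1155 ≈ 6.00 years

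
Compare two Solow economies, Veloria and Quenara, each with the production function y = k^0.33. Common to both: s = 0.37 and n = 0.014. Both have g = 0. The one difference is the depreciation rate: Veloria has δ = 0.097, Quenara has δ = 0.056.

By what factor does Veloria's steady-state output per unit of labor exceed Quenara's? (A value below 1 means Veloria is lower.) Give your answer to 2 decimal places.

ratio ≈ 0.80

Steady-state y* = [s/(n + δ)]^(α/(1−α)), so the ratio is [ (s_V/(n + δ)_V) / (s_Q/(n + δ)_Q) ]^0.4925.
s_V/(n + δ)_V = 0.37/0.111 = 3.3333; s_Q/(n + δ)_Q = 0.37/0.070 = 5.2857.
Ratio = (3.3333/5.2857)^0.4925 = 0.6306^0.4925 ≈ 0.7969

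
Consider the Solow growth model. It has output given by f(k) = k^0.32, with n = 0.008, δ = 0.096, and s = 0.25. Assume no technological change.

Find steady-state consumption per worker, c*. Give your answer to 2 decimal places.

At the steady state, Δk = 0, so s·k^α = (n + δ)·k.
Dividing both sides by k: k^(1−α) = s / (n + δ).
k^0.68 = 0.25 / (0.008 + 0.096) = 0.25 / 0.104 = 2.4038
k* = 2.4038^(1/0.68) ≈ 3.6320
y* = (k*)^α = 3.6320^0.32 ≈ 1.5109
c* = (1 − s)·y* = (1 − 0.25) × 1.5109 ≈ 1.1332

c* ≈ 1.13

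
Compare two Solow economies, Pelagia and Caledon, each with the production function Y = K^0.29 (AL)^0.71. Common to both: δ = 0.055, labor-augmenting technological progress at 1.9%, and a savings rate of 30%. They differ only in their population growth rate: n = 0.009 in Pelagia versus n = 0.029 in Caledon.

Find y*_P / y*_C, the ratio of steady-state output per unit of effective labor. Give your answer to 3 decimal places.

y*_P / y*_C ≈ 1.092

Steady-state y* = [s/(n + g + δ)]^(α/(1−α)), so the ratio is [ (s_P/(n + g + δ)_P) / (s_C/(n + g + δ)_C) ]^0.4085.
s_P/(n + g + δ)_P = 0.30/0.083 = 3.6145; s_C/(n + g + δ)_C = 0.30/0.103 = 2.9126.
Ratio = (3.6145/2.9126)^0.4085 = 1.2410^0.4085 ≈ 1.0922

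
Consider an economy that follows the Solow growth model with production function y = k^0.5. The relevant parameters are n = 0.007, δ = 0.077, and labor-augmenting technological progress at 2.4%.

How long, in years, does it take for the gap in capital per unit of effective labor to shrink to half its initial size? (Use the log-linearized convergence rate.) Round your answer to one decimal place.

Near the steady state the convergence rate is λ = (1 − α)(n + g + δ).
λ = (1 − 0.5) × 0.108 = 0.5 × 0.108 = 0.0540
Half-life = ln 2 / λ = 0.6931 / 0.0540 ≈ 12.84 years

half-life ≈ 12.8 years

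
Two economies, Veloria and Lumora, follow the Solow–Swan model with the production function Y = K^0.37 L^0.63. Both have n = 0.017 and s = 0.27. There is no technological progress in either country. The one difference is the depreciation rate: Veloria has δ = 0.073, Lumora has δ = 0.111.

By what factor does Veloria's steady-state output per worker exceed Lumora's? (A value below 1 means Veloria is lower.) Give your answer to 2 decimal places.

ratio ≈ 1.23

Steady-state y* = [s/(n + δ)]^(α/(1−α)), so the ratio is [ (s_V/(n + δ)_V) / (s_L/(n + δ)_L) ]^0.5873.
s_V/(n + δ)_V = 0.27/0.090 = 3.0000; s_L/(n + δ)_L = 0.27/0.128 = 2.1094.
Ratio = (3.0000/2.1094)^0.5873 = 1.4222^0.5873 ≈ 1.2298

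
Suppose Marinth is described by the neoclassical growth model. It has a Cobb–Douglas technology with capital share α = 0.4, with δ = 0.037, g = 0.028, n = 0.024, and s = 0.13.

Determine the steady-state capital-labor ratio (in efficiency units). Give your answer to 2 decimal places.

At the steady state, Δk = 0, so s·k^α = (n + g + δ)·k.
Rearranging, k^(1−α) = s / (n + g + δ).
k^0.6 = 0.13 / (0.024 + 0.028 + 0.037) = 0.13 / 0.089 = 1.4607
k* = 1.4607^(1/0.6) ≈ 1.8805

k* ≈ 1.88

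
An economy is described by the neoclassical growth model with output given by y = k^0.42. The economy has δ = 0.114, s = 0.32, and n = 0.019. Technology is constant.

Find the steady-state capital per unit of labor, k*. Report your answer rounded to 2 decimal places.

k* = 4.54

At the steady state, Δk = 0, so s·k^α = (n + δ)·k.
Rearranging, k^(1−α) = s / (n + δ).
k^0.58 = 0.32 / (0.019 + 0.114) = 0.32 / 0.133 = 2.4060
k* = 2.4060^(1/0.58) ≈ 4.5437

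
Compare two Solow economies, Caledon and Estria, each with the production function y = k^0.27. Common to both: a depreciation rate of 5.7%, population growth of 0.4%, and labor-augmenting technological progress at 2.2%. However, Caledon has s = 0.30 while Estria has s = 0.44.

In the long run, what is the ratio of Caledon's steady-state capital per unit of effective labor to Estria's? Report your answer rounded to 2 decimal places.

k*_C / k*_E ≈ 0.59

Steady-state k* = [s/(n + g + δ)]^(1/(1−α)), so the ratio is [ (s_C/(n + g + δ)_C) / (s_E/(n + g + δ)_E) ]^1.3699.
s_C/(n + g + δ)_C = 0.30/0.083 = 3.6145; s_E/(n + g + δ)_E = 0.44/0.083 = 5.3012.
Ratio = (3.6145/5.3012)^1.3699 = 0.6818^1.3699 ≈ 0.5917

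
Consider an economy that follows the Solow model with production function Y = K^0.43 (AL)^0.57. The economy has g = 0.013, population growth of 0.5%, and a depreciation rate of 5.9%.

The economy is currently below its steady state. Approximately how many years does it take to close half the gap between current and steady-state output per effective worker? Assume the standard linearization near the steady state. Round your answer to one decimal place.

Near the steady state the convergence rate is λ = (1 − α)(n + g + δ).
λ = (1 − 0.43) × 0.077 = 0.57 × 0.077 = 0.04389
Half-life = ln 2 / λ = 0.6931 / 0.04389 ≈ 15.79 years

about 15.8 years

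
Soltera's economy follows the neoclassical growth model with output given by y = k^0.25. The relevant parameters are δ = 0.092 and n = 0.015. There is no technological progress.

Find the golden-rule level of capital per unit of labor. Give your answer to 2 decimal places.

The golden rule sets f'(k) = n + δ, i.e. α·k^(α−1) = n + δ.
So k^(1−α) = α / (n + δ) = 0.25 / 0.107 = 2.3364.
k_gold = 2.3364^(1/0.75) ≈ 3.1002

k_gold ≈ 3.10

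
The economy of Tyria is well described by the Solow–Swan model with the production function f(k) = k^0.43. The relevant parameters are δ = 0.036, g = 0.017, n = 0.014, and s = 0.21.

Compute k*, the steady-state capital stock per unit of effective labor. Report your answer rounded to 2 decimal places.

At the steady state, Δk = 0, so s·k^α = (n + g + δ)·k.
Rearranging, k^(1−α) = s / (n + g + δ).
k^0.57 = 0.21 / (0.014 + 0.017 + 0.036) = 0.21 / 0.067 = 3.1343
k* = 3.1343^(1/0.57) ≈ 7.4203

k* = 7.42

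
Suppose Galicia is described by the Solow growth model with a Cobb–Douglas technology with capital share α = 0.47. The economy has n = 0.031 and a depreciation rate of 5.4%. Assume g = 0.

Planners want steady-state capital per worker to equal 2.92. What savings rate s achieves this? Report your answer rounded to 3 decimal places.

In steady state, investment equals break-even investment: s·k^α = (n + δ)·k.
So s / (n + δ) = (k*)^(1−α) = 2.92^0.53 = 1.7646.
Therefore s = 1.7646 × (n + δ) = 1.7646 × 0.085 = 0.1500.

s ≈ 0.150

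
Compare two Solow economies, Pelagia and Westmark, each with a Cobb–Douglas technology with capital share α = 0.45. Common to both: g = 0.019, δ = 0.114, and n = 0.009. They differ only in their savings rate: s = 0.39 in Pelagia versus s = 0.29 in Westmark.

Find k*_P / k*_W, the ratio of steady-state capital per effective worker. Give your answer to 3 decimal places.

ratio ≈ 1.714

Steady-state k* = [s/(n + g + δ)]^(1/(1−α)), so the ratio is [ (s_P/(n + g + δ)_P) / (s_W/(n + g + δ)_W) ]^1.8182.
s_P/(n + g + δ)_P = 0.39/0.142 = 2.7465; s_W/(n + g + δ)_W = 0.29/0.142 = 2.0423.
Ratio = (2.7465/2.0423)^1.8182 = 1.3448^1.8182 ≈ 1.7137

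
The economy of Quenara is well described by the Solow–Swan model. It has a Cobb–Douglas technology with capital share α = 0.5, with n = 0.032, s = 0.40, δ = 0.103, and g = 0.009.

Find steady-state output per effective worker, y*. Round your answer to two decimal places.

At the steady state, Δk = 0, so s·k^α = (n + g + δ)·k.
Dividing both sides by k: k^(1−α) = s / (n + g + δ).
k^0.5 = 0.40 / (0.032 + 0.009 + 0.103) = 0.40 / 0.144 = 2.7778
k* = 2.7778^(1/0.5) ≈ 7.7162
y* = (k*)^α = 7.7162^0.5 ≈ 2.7778

y* ≈ 2.78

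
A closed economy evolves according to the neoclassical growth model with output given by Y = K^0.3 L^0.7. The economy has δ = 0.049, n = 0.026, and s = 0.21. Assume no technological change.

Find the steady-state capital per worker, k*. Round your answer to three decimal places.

In steady state, investment equals break-even investment: s·k^α = (n + δ)·k.
Dividing both sides by k: k^(1−α) = s / (n + δ).
k^0.7 = 0.21 / (0.026 + 0.049) = 0.21 / 0.075 = 2.8000
k* = 2.8000^(1/0.7) ≈ 4.3531

k* ≈ 4.353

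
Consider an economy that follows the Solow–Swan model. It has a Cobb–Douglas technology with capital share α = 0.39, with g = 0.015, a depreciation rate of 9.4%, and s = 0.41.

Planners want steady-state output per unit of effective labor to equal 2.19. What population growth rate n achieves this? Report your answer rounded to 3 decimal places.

Steady state requires s·f(k) = (n + g + δ)·k, i.e. s·k^α = (n + g + δ)·k.
Since y* = [s/(n + g + δ)]^(α/(1−α)), we have s/(n + g + δ) = (y*)^((1−α)/α) = 2.19^1.5641 = 3.4079.
Therefore n + g + δ = s / 3.4079 = 0.41 / 3.4079 = 0.1203, so n = 0.1203 − 0.109 = 0.0113.

n ≈ 0.011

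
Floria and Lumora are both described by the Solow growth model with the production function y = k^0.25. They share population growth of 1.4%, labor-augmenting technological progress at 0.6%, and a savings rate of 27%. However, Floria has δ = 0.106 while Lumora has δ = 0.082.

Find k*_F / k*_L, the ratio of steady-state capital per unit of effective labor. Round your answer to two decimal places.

Steady-state k* = [s/(n + g + δ)]^(1/(1−α)), so the ratio is [ (s_F/(n + g + δ)_F) / (s_L/(n + g + δ)_L) ]^1.3333.
s_F/(n + g + δ)_F = 0.27/0.126 = 2.1429; s_L/(n + g + δ)_L = 0.27/0.102 = 2.6471.
Ratio = (2.1429/2.6471)^1.3333 = 0.8095^1.3333 ≈ 0.7544

k*_F / k*_L ≈ 0.75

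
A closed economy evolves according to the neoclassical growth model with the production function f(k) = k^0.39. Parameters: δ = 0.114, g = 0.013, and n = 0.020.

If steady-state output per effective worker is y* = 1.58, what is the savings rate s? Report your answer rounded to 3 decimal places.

Steady state requires s·f(k) = (n + g + δ)·k, i.e. s·k^α = (n + g + δ)·k.
Since y* = [s/(n + g + δ)]^(α/(1−α)), we have s/(n + g + δ) = (y*)^((1−α)/α) = 1.58^1.5641 = 2.0451.
Therefore s = 2.0451 × (n + g + δ) = 2.0451 × 0.147 = 0.3006.

s ≈ 0.301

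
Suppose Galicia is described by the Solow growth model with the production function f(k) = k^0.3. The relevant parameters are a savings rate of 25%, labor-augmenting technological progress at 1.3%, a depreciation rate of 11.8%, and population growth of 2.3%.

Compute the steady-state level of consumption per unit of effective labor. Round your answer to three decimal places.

In steady state, investment equals break-even investment: s·k^α = (n + g + δ)·k.
Dividing both sides by k: k^(1−α) = s / (n + g + δ).
k^0.7 = 0.25 / (0.023 + 0.013 + 0.118) = 0.25 / 0.154 = 1.6234
k* = 1.6234^(1/0.7) ≈ 1.9981
y* = (k*)^α = 1.9981^0.3 ≈ 1.2308
c* = (1 − s)·y* = (1 − 0.25) × 1.2308 ≈ 0.9231

c* ≈ 0.923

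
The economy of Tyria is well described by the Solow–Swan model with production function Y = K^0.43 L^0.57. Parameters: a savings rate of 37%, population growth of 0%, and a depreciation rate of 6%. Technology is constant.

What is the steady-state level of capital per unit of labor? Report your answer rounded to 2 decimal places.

k* = 24.33

In steady state, investment equals break-even investment: s·k^α = (n + δ)·k.
Dividing both sides by k: k^(1−α) = s / (n + δ).
k^0.57 = 0.37 / (0.000 + 0.060) = 0.37 / 0.060 = 6.1667
k* = 6.1667^(1/0.57) ≈ 24.3253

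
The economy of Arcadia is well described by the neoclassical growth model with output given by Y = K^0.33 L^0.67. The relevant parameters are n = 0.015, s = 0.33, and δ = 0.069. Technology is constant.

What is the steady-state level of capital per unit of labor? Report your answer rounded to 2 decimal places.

In steady state, investment equals break-even investment: s·k^α = (n + δ)·k.
Rearranging, k^(1−α) = s / (n + δ).
k^0.67 = 0.33 / (0.015 + 0.069) = 0.33 / 0.084 = 3.9286
k* = 3.9286^(1/0.67) ≈ 7.7077

k* = 7.71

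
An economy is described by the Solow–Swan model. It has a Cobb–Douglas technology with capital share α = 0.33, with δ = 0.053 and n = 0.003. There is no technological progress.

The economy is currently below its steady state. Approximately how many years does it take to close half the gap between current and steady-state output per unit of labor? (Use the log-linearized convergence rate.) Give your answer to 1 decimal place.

Near the steady state the convergence rate is λ = (1 − α)(n + δ).
λ = (1 − 0.33) × 0.056 = 0.67 × 0.056 = 0.03752
Half-life = ln 2 / λ = 0.6931 / 0.03752 ≈ 18.47 years

about 18.5 years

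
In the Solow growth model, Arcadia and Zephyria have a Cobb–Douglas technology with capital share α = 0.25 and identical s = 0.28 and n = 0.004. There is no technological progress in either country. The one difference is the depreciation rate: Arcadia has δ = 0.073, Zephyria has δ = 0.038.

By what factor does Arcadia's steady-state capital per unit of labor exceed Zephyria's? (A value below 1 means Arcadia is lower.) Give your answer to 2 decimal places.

ratio ≈ 0.45

Steady-state k* = [s/(n + δ)]^(1/(1−α)), so the ratio is [ (s_A/(n + δ)_A) / (s_Z/(n + δ)_Z) ]^1.3333.
s_A/(n + δ)_A = 0.28/0.077 = 3.6364; s_Z/(n + δ)_Z = 0.28/0.042 = 6.6667.
Ratio = (3.6364/6.6667)^1.3333 = 0.5455^1.3333 ≈ 0.4457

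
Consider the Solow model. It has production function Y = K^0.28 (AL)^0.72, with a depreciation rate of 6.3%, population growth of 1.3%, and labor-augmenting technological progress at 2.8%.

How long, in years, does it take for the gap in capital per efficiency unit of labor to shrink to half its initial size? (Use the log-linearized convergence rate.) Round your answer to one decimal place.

Near the steady state the convergence rate is λ = (1 − α)(n + g + δ).
λ = (1 − 0.28) × 0.104 = 0.72 × 0.104 = 0.07488
Half-life = ln 2 / λ = 0.6931 / 0.07488 ≈ 9.26 years

about 9.3 years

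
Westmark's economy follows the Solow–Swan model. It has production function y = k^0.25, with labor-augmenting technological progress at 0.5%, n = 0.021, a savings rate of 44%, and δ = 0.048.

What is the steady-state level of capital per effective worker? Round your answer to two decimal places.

At the steady state, Δk = 0, so s·k^α = (n + g + δ)·k.
Dividing both sides by k: k^(1−α) = s / (n + g + δ).
k^0.75 = 0.44 / (0.021 + 0.005 + 0.048) = 0.44 / 0.074 = 5.9459
k* = 5.9459^(1/0.75) ≈ 10.7718

k* ≈ 10.77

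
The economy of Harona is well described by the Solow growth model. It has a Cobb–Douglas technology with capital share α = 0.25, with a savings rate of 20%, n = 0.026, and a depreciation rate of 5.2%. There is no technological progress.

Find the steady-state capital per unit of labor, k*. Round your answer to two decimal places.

Steady state requires s·f(k) = (n + δ)·k, i.e. s·k^α = (n + δ)·k.
Rearranging, k^(1−α) = s / (n + δ).
k^0.75 = 0.20 / (0.026 + 0.052) = 0.20 / 0.078 = 2.5641
k* = 2.5641^(1/0.75) ≈ 3.5095

k* ≈ 3.51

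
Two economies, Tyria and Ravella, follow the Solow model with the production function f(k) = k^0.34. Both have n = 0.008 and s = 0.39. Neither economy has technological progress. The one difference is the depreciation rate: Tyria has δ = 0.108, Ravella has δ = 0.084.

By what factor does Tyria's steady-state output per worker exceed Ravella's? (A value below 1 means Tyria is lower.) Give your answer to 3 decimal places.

Steady-state y* = [s/(n + δ)]^(α/(1−α)), so the ratio is [ (s_T/(n + δ)_T) / (s_R/(n + δ)_R) ]^0.5152.
s_T/(n + δ)_T = 0.39/0.116 = 3.3621; s_R/(n + δ)_R = 0.39/0.092 = 4.2391.
Ratio = (3.3621/4.2391)^0.5152 = 0.7931^0.5152 ≈ 0.8874

ratio ≈ 0.887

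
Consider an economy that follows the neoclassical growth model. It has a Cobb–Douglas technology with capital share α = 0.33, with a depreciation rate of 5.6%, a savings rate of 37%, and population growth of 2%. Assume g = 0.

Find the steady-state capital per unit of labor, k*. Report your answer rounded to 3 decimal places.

k* = 10.616

Steady state requires s·f(k) = (n + δ)·k, i.e. s·k^α = (n + δ)·k.
Rearranging, k^(1−α) = s / (n + δ).
k^0.67 = 0.37 / (0.020 + 0.056) = 0.37 / 0.076 = 4.8684
k* = 4.8684^(1/0.67) ≈ 10.6157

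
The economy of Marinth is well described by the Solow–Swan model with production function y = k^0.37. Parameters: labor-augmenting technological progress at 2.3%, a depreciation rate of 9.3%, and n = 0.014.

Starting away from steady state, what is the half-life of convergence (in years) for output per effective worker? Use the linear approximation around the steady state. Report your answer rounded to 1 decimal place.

Near the steady state the convergence rate is λ = (1 − α)(n + g + δ).
λ = (1 − 0.37) × 0.130 = 0.63 × 0.130 = 0.0819
Half-life = ln 2 / λ = 0.6931 / 0.0819 ≈ 8.46 years

t_½ ≈ 8.5 years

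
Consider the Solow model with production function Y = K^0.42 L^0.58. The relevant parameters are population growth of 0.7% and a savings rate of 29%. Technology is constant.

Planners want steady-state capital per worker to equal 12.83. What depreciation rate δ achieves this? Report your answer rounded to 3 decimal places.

δ ≈ 0.059

Steady state requires s·f(k) = (n + δ)·k, i.e. s·k^α = (n + δ)·k.
So s / (n + δ) = (k*)^(1−α) = 12.83^0.58 = 4.3931.
Therefore n + δ = s / 4.3931 = 0.29 / 4.3931 = 0.0660, so δ = 0.0660 − 0.007 = 0.0590.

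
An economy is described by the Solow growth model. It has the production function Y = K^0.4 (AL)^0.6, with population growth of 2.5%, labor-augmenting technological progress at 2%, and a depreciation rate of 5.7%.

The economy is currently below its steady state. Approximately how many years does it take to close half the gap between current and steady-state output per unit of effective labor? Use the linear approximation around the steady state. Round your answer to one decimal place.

Near the steady state the convergence rate is λ = (1 − α)(n + g + δ).
λ = (1 − 0.4) × 0.102 = 0.6 × 0.102 = 0.0612
Half-life = ln 2 / λ = 0.6931 / 0.0612 ≈ 11.33 years

t_½ ≈ 11.3 years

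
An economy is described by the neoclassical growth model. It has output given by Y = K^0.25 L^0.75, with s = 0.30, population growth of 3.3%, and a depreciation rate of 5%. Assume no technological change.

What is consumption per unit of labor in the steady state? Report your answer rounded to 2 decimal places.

In steady state, investment equals break-even investment: s·k^α = (n + δ)·k.
Dividing both sides by k: k^(1−α) = s / (n + δ).
k^0.75 = 0.30 / (0.033 + 0.050) = 0.30 / 0.083 = 3.6145
k* = 3.6145^(1/0.75) ≈ 5.5471
y* = (k*)^α = 5.5471^0.25 ≈ 1.5347
c* = (1 − s)·y* = (1 − 0.30) × 1.5347 ≈ 1.0743

c* = 1.07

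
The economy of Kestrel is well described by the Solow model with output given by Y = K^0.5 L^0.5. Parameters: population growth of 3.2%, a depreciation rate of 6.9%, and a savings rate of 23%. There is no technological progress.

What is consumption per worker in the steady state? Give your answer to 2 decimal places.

c* = 1.75

In steady state, investment equals break-even investment: s·k^α = (n + δ)·k.
Rearranging, k^(1−α) = s / (n + δ).
k^0.5 = 0.23 / (0.032 + 0.069) = 0.23 / 0.101 = 2.2772
k* = 2.2772^(1/0.5) ≈ 5.1856
y* = (k*)^α = 5.1856^0.5 ≈ 2.2772
c* = (1 − s)·y* = (1 − 0.23) × 2.2772 ≈ 1.7534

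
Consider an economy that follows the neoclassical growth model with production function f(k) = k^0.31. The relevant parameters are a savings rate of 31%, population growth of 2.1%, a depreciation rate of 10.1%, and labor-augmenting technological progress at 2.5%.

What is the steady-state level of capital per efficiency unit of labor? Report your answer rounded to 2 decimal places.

k* = 2.95

At the steady state, Δk = 0, so s·k^α = (n + g + δ)·k.
Rearranging, k^(1−α) = s / (n + g + δ).
k^0.69 = 0.31 / (0.021 + 0.025 + 0.101) = 0.31 / 0.147 = 2.1088
k* = 2.1088^(1/0.69) ≈ 2.9486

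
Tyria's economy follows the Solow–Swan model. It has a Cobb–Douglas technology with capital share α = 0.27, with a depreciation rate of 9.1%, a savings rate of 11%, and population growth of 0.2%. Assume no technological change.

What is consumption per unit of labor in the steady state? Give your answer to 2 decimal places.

In steady state, investment equals break-even investment: s·k^α = (n + δ)·k.
Dividing both sides by k: k^(1−α) = s / (n + δ).
k^0.73 = 0.11 / (0.002 + 0.091) = 0.11 / 0.093 = 1.1828
k* = 1.1828^(1/0.73) ≈ 1.2586
y* = (k*)^α = 1.2586^0.27 ≈ 1.0641
c* = (1 − s)·y* = (1 − 0.11) × 1.0641 ≈ 0.9470

c* ≈ 0.95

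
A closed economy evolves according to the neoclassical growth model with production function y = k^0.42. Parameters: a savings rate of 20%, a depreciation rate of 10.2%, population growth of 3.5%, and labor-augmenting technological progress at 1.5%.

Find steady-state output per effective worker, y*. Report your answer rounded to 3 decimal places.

y* ≈ 1.220

At the steady state, Δk = 0, so s·k^α = (n + g + δ)·k.
Dividing both sides by k: k^(1−α) = s / (n + g + δ).
k^0.58 = 0.20 / (0.035 + 0.015 + 0.102) = 0.20 / 0.152 = 1.3158
k* = 1.3158^(1/0.58) ≈ 1.6051
y* = (k*)^α = 1.6051^0.42 ≈ 1.2199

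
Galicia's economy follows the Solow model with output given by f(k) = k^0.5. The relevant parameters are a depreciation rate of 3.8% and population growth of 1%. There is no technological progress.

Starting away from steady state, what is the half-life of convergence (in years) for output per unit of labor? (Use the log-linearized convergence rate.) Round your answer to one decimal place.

Near the steady state the convergence rate is λ = (1 − α)(n + δ).
λ = (1 − 0.5) × 0.048 = 0.5 × 0.048 = 0.0240
Half-life = ln 2 / λ = 0.6931 / 0.0240 ≈ 28.88 years

half-life ≈ 28.9 years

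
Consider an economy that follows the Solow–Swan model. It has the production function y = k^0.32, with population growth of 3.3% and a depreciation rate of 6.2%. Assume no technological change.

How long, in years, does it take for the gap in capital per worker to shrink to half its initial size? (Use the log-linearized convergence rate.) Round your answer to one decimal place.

Near the steady state the convergence rate is λ = (1 − α)(n + δ).
λ = (1 − 0.32) × 0.095 = 0.68 × 0.095 = 0.0646
Half-life = ln 2 / λ = 0.6931 / 0.0646 ≈ 10.73 years

half-life ≈ 10.7 years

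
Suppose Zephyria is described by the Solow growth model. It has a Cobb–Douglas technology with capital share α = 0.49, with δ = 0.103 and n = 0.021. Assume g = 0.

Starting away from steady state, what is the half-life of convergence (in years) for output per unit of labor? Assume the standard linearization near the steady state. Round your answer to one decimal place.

Near the steady state the convergence rate is λ = (1 − α)(n + δ).
λ = (1 − 0.49) × 0.124 = 0.51 × 0.124 = 0.06324
Half-life = ln 2 / λ = 0.6931 / 0.06324 ≈ 10.96 years

half-life ≈ 11.0 years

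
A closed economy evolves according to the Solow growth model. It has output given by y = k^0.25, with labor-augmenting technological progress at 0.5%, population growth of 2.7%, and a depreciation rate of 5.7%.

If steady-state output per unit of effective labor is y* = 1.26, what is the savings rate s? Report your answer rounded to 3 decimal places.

s ≈ 0.178

At the steady state, Δk = 0, so s·k^α = (n + g + δ)·k.
Since y* = [s/(n + g + δ)]^(α/(1−α)), we have s/(n + g + δ) = (y*)^((1−α)/α) = 1.26^3 = 2.0004.
Therefore s = 2.0004 × (n + g + δ) = 2.0004 × 0.089 = 0.1780.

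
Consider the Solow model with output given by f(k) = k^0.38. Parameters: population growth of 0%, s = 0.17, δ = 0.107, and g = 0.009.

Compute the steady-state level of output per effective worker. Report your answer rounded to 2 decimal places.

y* = 1.26

Steady state requires s·f(k) = (n + g + δ)·k, i.e. s·k^α = (n + g + δ)·k.
Dividing both sides by k: k^(1−α) = s / (n + g + δ).
k^0.62 = 0.17 / (0.000 + 0.009 + 0.107) = 0.17 / 0.116 = 1.4655
k* = 1.4655^(1/0.62) ≈ 1.8523
y* = (k*)^α = 1.8523^0.38 ≈ 1.2640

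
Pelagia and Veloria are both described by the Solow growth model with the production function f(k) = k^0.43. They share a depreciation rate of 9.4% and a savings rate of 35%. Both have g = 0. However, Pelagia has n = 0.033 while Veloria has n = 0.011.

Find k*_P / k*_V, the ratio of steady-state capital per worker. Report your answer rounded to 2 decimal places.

Steady-state k* = [s/(n + δ)]^(1/(1−α)), so the ratio is [ (s_P/(n + δ)_P) / (s_V/(n + δ)_V) ]^1.7544.
s_P/(n + δ)_P = 0.35/0.127 = 2.7559; s_V/(n + δ)_V = 0.35/0.105 = 3.3333.
Ratio = (2.7559/3.3333)^1.7544 = 0.8268^1.7544 ≈ 0.7163

ratio ≈ 0.72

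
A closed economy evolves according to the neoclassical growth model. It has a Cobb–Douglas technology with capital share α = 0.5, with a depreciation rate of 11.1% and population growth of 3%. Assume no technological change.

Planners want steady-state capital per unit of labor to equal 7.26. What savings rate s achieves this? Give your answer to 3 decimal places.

At the steady state, Δk = 0, so s·k^α = (n + δ)·k.
So s / (n + δ) = (k*)^(1−α) = 7.26^0.5 = 2.6944.
Therefore s = 2.6944 × (n + δ) = 2.6944 × 0.141 = 0.3799.

s ≈ 0.380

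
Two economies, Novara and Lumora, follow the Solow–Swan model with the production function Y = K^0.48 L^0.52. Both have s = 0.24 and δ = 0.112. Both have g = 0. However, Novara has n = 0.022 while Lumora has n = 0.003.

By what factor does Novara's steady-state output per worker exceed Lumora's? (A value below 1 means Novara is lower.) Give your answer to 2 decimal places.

Steady-state y* = [s/(n + δ)]^(α/(1−α)), so the ratio is [ (s_N/(n + δ)_N) / (s_L/(n + δ)_L) ]^0.9231.
s_N/(n + δ)_N = 0.24/0.134 = 1.7910; s_L/(n + δ)_L = 0.24/0.115 = 2.0870.
Ratio = (1.7910/2.0870)^0.9231 = 0.8582^0.9231 ≈ 0.8684

y*_N / y*_L ≈ 0.87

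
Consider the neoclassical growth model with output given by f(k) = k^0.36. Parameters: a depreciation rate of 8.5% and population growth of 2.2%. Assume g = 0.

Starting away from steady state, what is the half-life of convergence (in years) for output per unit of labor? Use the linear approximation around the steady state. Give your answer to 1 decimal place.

t_½ ≈ 10.1 years

Near the steady state the convergence rate is λ = (1 − α)(n + δ).
λ = (1 − 0.36) × 0.107 = 0.64 × 0.107 = 0.06848
Half-life = ln 2 / λ = 0.6931 / 0.06848 ≈ 10.12 years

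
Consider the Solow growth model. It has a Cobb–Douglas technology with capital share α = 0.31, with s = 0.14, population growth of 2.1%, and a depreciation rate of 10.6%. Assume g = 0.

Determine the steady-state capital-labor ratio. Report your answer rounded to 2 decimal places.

Steady state requires s·f(k) = (n + δ)·k, i.e. s·k^α = (n + δ)·k.
Dividing both sides by k: k^(1−α) = s / (n + δ).
k^0.69 = 0.14 / (0.021 + 0.106) = 0.14 / 0.127 = 1.1024
k* = 1.1024^(1/0.69) ≈ 1.1518

k* ≈ 1.15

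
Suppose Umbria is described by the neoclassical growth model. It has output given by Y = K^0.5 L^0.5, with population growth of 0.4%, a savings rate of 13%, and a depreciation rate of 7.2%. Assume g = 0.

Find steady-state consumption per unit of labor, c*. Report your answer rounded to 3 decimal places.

Steady state requires s·f(k) = (n + δ)·k, i.e. s·k^α = (n + δ)·k.
Rearranging, k^(1−α) = s / (n + δ).
k^0.5 = 0.13 / (0.004 + 0.072) = 0.13 / 0.076 = 1.7105
k* = 1.7105^(1/0.5) ≈ 2.9258
y* = (k*)^α = 2.9258^0.5 ≈ 1.7105
c* = (1 − s)·y* = (1 − 0.13) × 1.7105 ≈ 1.4881

c* = 1.488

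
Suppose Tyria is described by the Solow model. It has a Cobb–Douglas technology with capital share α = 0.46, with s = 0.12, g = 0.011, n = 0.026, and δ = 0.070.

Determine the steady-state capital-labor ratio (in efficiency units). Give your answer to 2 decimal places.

Steady state requires s·f(k) = (n + g + δ)·k, i.e. s·k^α = (n + g + δ)·k.
Rearranging, k^(1−α) = s / (n + g + δ).
k^0.54 = 0.12 / (0.026 + 0.011 + 0.070) = 0.12 / 0.107 = 1.1215
k* = 1.1215^(1/0.54) ≈ 1.2366

k* = 1.24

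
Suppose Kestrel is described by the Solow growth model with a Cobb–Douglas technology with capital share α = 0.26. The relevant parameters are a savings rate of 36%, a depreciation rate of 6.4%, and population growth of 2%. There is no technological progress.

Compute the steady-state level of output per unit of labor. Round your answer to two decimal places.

Steady state requires s·f(k) = (n + δ)·k, i.e. s·k^α = (n + δ)·k.
Rearranging, k^(1−α) = s / (n + δ).
k^0.74 = 0.36 / (0.020 + 0.064) = 0.36 / 0.084 = 4.2857
k* = 4.2857^(1/0.74) ≈ 7.1463
y* = (k*)^α = 7.1463^0.26 ≈ 1.6675

y* ≈ 1.67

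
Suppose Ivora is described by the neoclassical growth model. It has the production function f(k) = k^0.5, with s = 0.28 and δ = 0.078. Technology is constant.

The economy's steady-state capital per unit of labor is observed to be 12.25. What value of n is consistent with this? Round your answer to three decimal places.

n ≈ 0.002

At the steady state, Δk = 0, so s·k^α = (n + δ)·k.
So s / (n + δ) = (k*)^(1−α) = 12.25^0.5 = 3.5000.
Therefore n + δ = s / 3.5000 = 0.28 / 3.5000 = 0.0800, so n = 0.0800 − 0.078 = 0.0020.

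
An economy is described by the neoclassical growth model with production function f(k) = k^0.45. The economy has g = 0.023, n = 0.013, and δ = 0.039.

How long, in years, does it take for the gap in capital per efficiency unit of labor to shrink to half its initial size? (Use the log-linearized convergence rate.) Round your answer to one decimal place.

Near the steady state the convergence rate is λ = (1 − α)(n + g + δ).
λ = (1 − 0.45) × 0.075 = 0.55 × 0.075 = 0.04125
Half-life = ln 2 / λ = 0.6931 / 0.04125 ≈ 16.80 years

half-life ≈ 16.8 years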